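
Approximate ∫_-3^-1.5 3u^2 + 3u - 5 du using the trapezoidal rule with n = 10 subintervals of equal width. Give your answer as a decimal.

Δu = (-1.5 − (-3))/10 = 0.15.
f(-3) = 13, f(-2.85) = 10.8175, f(-2.7) = 8.77, f(-2.55) = 6.8575, f(-2.4) = 5.08, f(-2.25) = 3.4375, f(-2.1) = 1.93, f(-1.95) = 0.5575, f(-1.8) = -0.68, f(-1.65) = -1.7825, f(-1.5) = -2.75.
T_10 = (Δu/2)·[f(u_0) + 2f(u_1) + ... + 2f(u_{9}) + f(u_10)].
Sum = 6.016875.

6.016875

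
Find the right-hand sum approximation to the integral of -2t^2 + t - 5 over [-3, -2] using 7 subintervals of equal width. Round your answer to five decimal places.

-19.38776

Δt = (-2 − (-3))/7 = 1/7.
Right endpoints: -20/7, -19/7, -18/7, -17/7, -16/7, -15/7, -2.
f(-20/7) = -1185/49, f(-19/7) = -1100/49, f(-18/7) = -1019/49, f(-17/7) = -942/49, f(-16/7) = -869/49, f(-15/7) = -800/49, f(-2) = -15.
Sum = Δt · [f(-20/7) + f(-19/7) + f(-18/7) + ...].
Sum ≈ -19.38776.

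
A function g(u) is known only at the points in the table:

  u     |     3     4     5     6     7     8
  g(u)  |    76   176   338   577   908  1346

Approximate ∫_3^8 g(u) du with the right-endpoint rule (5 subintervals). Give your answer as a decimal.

3345

Δu = 1.
Sum = 1·[176 + 338 + 577 + 908 + 1346] = 3345.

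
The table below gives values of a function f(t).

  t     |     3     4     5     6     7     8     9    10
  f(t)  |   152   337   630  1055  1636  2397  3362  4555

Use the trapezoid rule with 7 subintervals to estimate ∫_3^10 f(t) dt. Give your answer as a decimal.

Δt = 1.
T_7 = (1/2)·[152 + 2·337 + 2·630 + 2·1055 + 2·1636 + 2·2397 + 2·3362 + 4555] = 11770.5.

11770.5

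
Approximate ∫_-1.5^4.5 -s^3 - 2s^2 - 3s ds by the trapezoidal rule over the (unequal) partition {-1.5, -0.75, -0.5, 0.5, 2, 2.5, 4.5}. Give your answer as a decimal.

-211.5703125

Subinterval widths: 0.75, 0.25, 1, 1.5, 0.5, 2.
f(-1.5) = 3.375, f(-0.75) = 1.546875, f(-0.5) = 1.125, f(0.5) = -2.125, f(2) = -22, f(2.5) = -35.625, f(4.5) = -145.125.
On each subinterval the trapezoid contributes (Δs_i/2)·[f(s_{i-1}) + f(s_i)].
Sum = -211.5703125.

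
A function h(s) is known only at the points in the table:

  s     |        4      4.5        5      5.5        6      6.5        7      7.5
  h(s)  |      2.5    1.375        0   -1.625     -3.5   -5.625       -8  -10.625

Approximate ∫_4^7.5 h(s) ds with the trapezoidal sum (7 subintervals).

Δs = 0.5.
T_7 = (0.5/2)·[2.5 + 2·1.375 + 2·0 + 2·(-1.625) + 2·(-3.5) + 2·(-5.625) + 2·(-8) + (-10.625)] = -10.71875.

-10.71875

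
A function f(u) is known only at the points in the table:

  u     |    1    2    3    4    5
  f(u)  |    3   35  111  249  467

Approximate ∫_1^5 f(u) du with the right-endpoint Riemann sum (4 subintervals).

Δu = 1.
Sum = 1·[35 + 111 + 249 + 467] = 862.

862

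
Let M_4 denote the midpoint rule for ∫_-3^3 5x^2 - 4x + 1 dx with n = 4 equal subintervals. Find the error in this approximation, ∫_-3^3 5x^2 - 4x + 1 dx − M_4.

5.625

Exact integral: ∫_-3^3 f(x) dx = 96.
M_4 = 90.375.
Error = 96 − 90.375 = 5.625.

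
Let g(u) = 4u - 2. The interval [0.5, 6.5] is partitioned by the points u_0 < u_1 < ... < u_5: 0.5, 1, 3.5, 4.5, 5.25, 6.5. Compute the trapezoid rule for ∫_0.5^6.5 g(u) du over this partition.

72

Subinterval widths: 0.5, 2.5, 1, 0.75, 1.25.
g(0.5) = 0, g(1) = 2, g(3.5) = 12, g(4.5) = 16, g(5.25) = 19, g(6.5) = 24.
On each subinterval the trapezoid contributes (Δu_i/2)·[g(u_{i-1}) + g(u_i)].
Sum = 72.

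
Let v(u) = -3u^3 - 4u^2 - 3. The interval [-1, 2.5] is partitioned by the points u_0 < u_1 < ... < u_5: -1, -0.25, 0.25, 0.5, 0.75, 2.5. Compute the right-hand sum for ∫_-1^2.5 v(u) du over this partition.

-137.8046875

Subinterval widths: 0.75, 0.5, 0.25, 0.25, 1.75.
Right endpoints: -0.25, 0.25, 0.5, 0.75, 2.5.
v(-0.25) = -3.203125, v(0.25) = -3.296875, v(0.5) = -4.375, v(0.75) = -6.515625, v(2.5) = -74.875.
Sum = Σ Δu_i · v(u_i).
Sum = -137.8046875.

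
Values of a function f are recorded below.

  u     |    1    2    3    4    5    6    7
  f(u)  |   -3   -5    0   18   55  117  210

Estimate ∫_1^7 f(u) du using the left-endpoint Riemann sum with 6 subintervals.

Δu = 1.
Sum = 1·[(-3) + (-5) + 0 + 18 + 55 + 117] = 182.

182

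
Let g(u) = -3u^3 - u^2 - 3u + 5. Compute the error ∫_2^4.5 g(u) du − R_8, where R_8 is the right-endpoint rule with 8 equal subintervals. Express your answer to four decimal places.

43.9067

Exact integral: ∫_2^4.5 g(u) du ≈ -335.130208.
R_8 ≈ -379.036865.
Error ≈ -335.130208 − (-379.036865) ≈ 43.9067.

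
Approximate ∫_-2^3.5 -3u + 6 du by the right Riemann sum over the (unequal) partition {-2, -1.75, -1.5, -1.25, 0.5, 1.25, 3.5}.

7.3125

Subinterval widths: 0.25, 0.25, 0.25, 1.75, 0.75, 2.25.
Right endpoints: -1.75, -1.5, -1.25, 0.5, 1.25, 3.5.
f(-1.75) = 11.25, f(-1.5) = 10.5, f(-1.25) = 9.75, f(0.5) = 4.5, f(1.25) = 2.25, f(3.5) = -4.5.
Sum = Σ Δu_i · f(u_i).
Sum = 7.3125.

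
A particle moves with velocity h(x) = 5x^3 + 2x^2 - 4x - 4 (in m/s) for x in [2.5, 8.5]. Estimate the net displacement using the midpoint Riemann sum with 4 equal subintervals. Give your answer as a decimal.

6624.1875

Δx = (8.5 − 2.5)/4 = 1.5.
Midpoints: 3.25, 4.75, 6.25, 7.75.
h(3.25) = 175.765625, h(4.75) = 557.984375, h(6.25) = 1269.828125, h(7.75) = 2412.546875.
Sum = Δx · [h(3.25) + h(4.75) + h(6.25) + h(7.75)].
Sum = 6624.1875.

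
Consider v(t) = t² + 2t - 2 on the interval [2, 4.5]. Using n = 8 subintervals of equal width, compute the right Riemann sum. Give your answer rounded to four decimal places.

42.3193

Δt = (4.5 − 2)/8 = 0.3125.
Right endpoints: 2.3125, 2.625, 2.9375, 3.25, 3.5625, 3.875, 4.1875, 4.5.
v(2.3125) = 7.97265625, v(2.625) = 10.140625, v(2.9375) = 12.50390625, v(3.25) = 15.0625, v(3.5625) = 17.81640625, v(3.875) = 20.765625, v(4.1875) = 23.91015625, v(4.5) = 27.25.
Sum = Δt · [v(2.3125) + v(2.625) + v(2.9375) + ...].
Sum ≈ 42.3193.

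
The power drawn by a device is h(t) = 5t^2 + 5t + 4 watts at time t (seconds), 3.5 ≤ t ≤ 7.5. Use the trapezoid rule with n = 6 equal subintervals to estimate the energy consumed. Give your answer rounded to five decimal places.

Δt = (7.5 − 3.5)/6 = 2/3.
h(3.5) = 82.75, h(25/6) = 4019/36, h(29/6) = 5219/36, h(5.5) = 182.75, h(37/6) = 8099/36, h(41/6) = 9779/36, h(7.5) = 322.75.
T_6 = (Δt/2)·[h(t_0) + 2h(t_1) + ... + 2h(t_{5}) + h(t_6)].
Sum ≈ 759.14815.

759.14815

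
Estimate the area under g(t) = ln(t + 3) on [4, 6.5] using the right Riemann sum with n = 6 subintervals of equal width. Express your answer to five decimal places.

5.32898

Δt = (6.5 − 4)/6 = 5/12.
Right endpoints: 53/12, 29/6, 5.25, 17/3, 73/12, 6.5.
g(53/12) ≈ 2.00373, g(29/6) ≈ 2.05839, g(5.25) ≈ 2.11021, g(17/3) ≈ 2.15948, g(73/12) ≈ 2.20644, g(6.5) ≈ 2.25129.
Sum = Δt · [g(53/12) + g(29/6) + g(5.25) + ...].
Sum ≈ 5.32898.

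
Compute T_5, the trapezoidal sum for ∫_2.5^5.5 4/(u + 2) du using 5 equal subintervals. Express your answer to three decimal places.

Δu = (5.5 − 2.5)/5 = 0.6.
f(2.5) = 8/9, f(3.1) = 40/51, f(3.7) = 40/57, f(4.3) = 40/63, f(4.9) = 40/69, f(5.5) = 8/15.
T_5 = (Δu/2)·[f(u_0) + 2f(u_1) + ... + 2f(u_{4}) + f(u_5)].
Sum ≈ 2.047.

2.047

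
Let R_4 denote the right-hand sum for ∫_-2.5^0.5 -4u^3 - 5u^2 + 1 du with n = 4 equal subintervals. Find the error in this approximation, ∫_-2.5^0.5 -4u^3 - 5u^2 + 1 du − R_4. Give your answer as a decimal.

10.40625

Exact integral: ∫_-2.5^0.5 f(u) du = 15.75.
R_4 = 5.34375.
Error = 15.75 − 5.34375 = 10.40625.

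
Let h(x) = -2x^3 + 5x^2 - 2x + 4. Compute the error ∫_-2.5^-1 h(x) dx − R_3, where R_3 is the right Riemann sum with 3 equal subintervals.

Exact integral: ∫_-2.5^-1 h(x) dx = 54.65625.
R_3 = 41.
Error = 54.65625 − 41 = 13.65625.

13.65625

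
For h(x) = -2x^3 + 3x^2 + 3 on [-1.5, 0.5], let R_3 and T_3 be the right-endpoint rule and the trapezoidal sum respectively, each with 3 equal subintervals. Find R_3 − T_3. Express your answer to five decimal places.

-4.33333

R_3 ≈ 8.5555556.
T_3 ≈ 12.8888889.
R_3 − T_3 ≈ -4.33333.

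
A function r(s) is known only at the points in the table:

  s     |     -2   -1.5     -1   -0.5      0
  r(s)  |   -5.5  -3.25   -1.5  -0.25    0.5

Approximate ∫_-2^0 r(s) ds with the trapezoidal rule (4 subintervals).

Δs = 0.5.
T_4 = (0.5/2)·[(-5.5) + 2·(-3.25) + 2·(-1.5) + 2·(-0.25) + 0.5] = -3.75.

-3.75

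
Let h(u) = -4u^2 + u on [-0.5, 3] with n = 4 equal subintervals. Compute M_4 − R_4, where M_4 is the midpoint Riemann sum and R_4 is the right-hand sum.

M_4 = -30.8984375.
R_4 = -47.359375.
M_4 − R_4 = 16.4609375.

16.4609375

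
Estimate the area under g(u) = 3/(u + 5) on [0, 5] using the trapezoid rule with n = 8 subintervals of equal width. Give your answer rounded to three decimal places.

Δu = (5 − 0)/8 = 0.625.
g(0) = 0.6, g(0.625) = 8/15, g(1.25) = 0.48, g(1.875) = 24/55, g(2.5) = 0.4, g(3.125) = 24/65, g(3.75) = 12/35, g(4.375) = 0.32, g(5) = 0.3.
T_8 = (Δu/2)·[g(u_0) + 2g(u_1) + ... + 2g(u_{7}) + g(u_8)].
Sum ≈ 2.082.

2.082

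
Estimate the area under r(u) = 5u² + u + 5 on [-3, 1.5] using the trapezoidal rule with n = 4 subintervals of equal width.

74.49609375

Δu = (1.5 − (-3))/4 = 1.125.
r(-3) = 47, r(-1.875) = 20.703125, r(-0.75) = 7.0625, r(0.375) = 6.078125, r(1.5) = 17.75.
T_4 = (Δu/2)·[r(u_0) + 2r(u_1) + 2r(u_2) + 2r(u_3) + r(u_4)].
Sum = 74.49609375.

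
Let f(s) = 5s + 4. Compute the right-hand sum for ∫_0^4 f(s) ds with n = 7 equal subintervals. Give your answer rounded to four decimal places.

Δs = (4 − 0)/7 = 4/7.
Right endpoints: 4/7, 8/7, 12/7, 16/7, 20/7, 24/7, 4.
f(4/7) = 48/7, f(8/7) = 68/7, f(12/7) = 88/7, f(16/7) = 108/7, f(20/7) = 128/7, f(24/7) = 148/7, f(4) = 24.
Sum = Δs · [f(4/7) + f(8/7) + f(12/7) + ...].
Sum ≈ 61.7143.

61.7143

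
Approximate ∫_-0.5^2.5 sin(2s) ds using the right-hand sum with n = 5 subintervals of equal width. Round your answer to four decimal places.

0.0773

Δs = (2.5 − (-0.5))/5 = 0.6.
Right endpoints: 0.1, 0.7, 1.3, 1.9, 2.5.
f(0.1) ≈ 0.1987, f(0.7) ≈ 0.9854, f(1.3) ≈ 0.5155, f(1.9) ≈ -0.6119, f(2.5) ≈ -0.9589.
Sum = Δs · [f(0.1) + f(0.7) + f(1.3) + f(1.9) + f(2.5)].
Sum ≈ 0.0773.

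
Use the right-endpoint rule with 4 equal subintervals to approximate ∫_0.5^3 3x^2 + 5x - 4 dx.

51.34765625

Δx = (3 − 0.5)/4 = 0.625.
Right endpoints: 1.125, 1.75, 2.375, 3.
f(1.125) = 5.421875, f(1.75) = 13.9375, f(2.375) = 24.796875, f(3) = 38.
Sum = Δx · [f(1.125) + f(1.75) + f(2.375) + f(3)].
Sum = 51.34765625.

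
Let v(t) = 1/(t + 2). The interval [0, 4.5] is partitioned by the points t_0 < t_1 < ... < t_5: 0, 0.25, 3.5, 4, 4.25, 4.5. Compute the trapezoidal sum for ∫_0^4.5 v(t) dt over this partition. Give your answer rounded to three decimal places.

Subinterval widths: 0.25, 3.25, 0.5, 0.25, 0.25.
v(0) = 0.5, v(0.25) = 4/9, v(3.5) = 2/11, v(4) = 1/6, v(4.25) = 0.16, v(4.5) = 2/13.
On each subinterval the trapezoid contributes (Δt_i/2)·[v(t_{i-1}) + v(t_i)].
Sum ≈ 1.303.

1.303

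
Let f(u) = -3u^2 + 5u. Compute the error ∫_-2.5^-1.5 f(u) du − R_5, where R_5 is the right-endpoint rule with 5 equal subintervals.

Exact integral: ∫_-2.5^-1.5 f(u) du = -22.25.
R_5 = -20.57.
Error = -22.25 − (-20.57) = -1.68.

-1.68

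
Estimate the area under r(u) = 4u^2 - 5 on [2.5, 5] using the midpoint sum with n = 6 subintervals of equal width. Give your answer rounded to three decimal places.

133.189

Δu = (5 − 2.5)/6 = 5/12.
Midpoints: 65/24, 3.125, 85/24, 95/24, 4.375, 115/24.
r(65/24) = 3505/144, r(3.125) = 34.0625, r(85/24) = 6505/144, r(95/24) = 8305/144, r(4.375) = 71.5625, r(115/24) = 12505/144.
Sum = Δu · [r(65/24) + r(3.125) + r(85/24) + ...].
Sum ≈ 133.189.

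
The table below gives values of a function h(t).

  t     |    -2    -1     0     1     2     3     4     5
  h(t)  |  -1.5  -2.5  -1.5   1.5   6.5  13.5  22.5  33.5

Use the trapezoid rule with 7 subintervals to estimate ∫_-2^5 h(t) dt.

56

Δt = 1.
T_7 = (1/2)·[(-1.5) + 2·(-2.5) + 2·(-1.5) + 2·1.5 + 2·6.5 + 2·13.5 + 2·22.5 + 33.5] = 56.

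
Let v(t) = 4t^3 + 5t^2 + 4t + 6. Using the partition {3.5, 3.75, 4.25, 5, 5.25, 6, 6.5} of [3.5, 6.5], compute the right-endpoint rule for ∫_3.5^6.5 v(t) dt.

2436.28125

Subinterval widths: 0.25, 0.5, 0.75, 0.25, 0.75, 0.5.
Right endpoints: 3.75, 4.25, 5, 5.25, 6, 6.5.
v(3.75) = 302.25, v(4.25) = 420.375, v(5) = 651, v(5.25) = 743.625, v(6) = 1074, v(6.5) = 1341.75.
Sum = Σ Δt_i · v(t_i).
Sum = 2436.28125.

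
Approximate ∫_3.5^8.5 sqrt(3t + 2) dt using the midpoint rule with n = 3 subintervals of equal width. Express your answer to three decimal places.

22.242

Δt = (8.5 − 3.5)/3 = 5/3.
Midpoints: 13/3, 6, 23/3.
f(13/3) ≈ 3.873, f(6) ≈ 4.472, f(23/3) ≈ 5.000.
Sum = Δt · [f(13/3) + f(6) + f(23/3)].
Sum ≈ 22.242.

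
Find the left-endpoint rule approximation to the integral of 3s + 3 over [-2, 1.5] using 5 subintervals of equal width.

4.2

Δs = (1.5 − (-2))/5 = 0.7.
Left endpoints: -2, -1.3, -0.6, 0.1, 0.8.
f(-2) = -3, f(-1.3) = -0.9, f(-0.6) = 1.2, f(0.1) = 3.3, f(0.8) = 5.4.
Sum = Δs · [f(-2) + f(-1.3) + f(-0.6) + f(0.1) + f(0.8)].
Sum = 4.2.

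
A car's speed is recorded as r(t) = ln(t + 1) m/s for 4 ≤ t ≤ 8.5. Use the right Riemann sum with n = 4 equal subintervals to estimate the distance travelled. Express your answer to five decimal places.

Δt = (8.5 − 4)/4 = 1.125.
Right endpoints: 5.125, 6.25, 7.375, 8.5.
r(5.125) ≈ 1.81238, r(6.25) ≈ 1.98100, r(7.375) ≈ 2.12525, r(8.5) ≈ 2.25129.
Sum = Δt · [r(5.125) + r(6.25) + r(7.375) + r(8.5)].
Sum ≈ 9.19116.

9.19116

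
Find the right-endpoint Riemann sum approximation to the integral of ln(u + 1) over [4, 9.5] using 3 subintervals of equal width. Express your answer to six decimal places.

Δu = (9.5 − 4)/3 = 11/6.
Right endpoints: 35/6, 23/3, 9.5.
f(35/6) ≈ 1.921813, f(23/3) ≈ 2.159484, f(9.5) ≈ 2.351375.
Sum = Δu · [f(35/6) + f(23/3) + f(9.5)].
Sum ≈ 11.793232.

11.793232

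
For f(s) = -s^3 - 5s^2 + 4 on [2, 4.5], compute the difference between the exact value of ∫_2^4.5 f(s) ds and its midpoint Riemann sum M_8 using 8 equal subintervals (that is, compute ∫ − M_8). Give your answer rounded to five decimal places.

Exact integral: ∫_2^4.5 f(s) ds ≈ -227.0572917.
M_8 ≈ -226.7572021.
Error ≈ -227.0572917 − (-226.7572021) ≈ -0.30009.

-0.30009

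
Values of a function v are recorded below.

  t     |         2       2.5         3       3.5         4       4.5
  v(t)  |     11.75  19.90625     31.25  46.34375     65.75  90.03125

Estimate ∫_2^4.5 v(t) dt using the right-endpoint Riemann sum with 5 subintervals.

Δt = 0.5.
Sum = 0.5·[19.90625 + 31.25 + 46.34375 + 65.75 + 90.03125] = 126.640625.

126.640625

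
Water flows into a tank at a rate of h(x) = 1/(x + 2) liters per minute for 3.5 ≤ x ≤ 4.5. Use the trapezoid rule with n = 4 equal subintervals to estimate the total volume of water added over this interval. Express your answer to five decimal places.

Δx = (4.5 − 3.5)/4 = 0.25.
h(3.5) = 2/11, h(3.75) = 4/23, h(4) = 1/6, h(4.25) = 0.16, h(4.5) = 2/13.
T_4 = (Δx/2)·[h(x_0) + 2h(x_1) + 2h(x_2) + 2h(x_3) + h(x_4)].
Sum ≈ 0.16710.

0.16710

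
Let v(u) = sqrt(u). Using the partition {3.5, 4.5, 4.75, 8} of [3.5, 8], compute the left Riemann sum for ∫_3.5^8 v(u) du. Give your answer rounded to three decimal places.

Subinterval widths: 1, 0.25, 3.25.
Left endpoints: 3.5, 4.5, 4.75.
v(3.5) ≈ 1.871, v(4.5) ≈ 2.121, v(4.75) ≈ 2.179.
Sum = Σ Δu_i · v(u_i).
Sum ≈ 9.484.

9.484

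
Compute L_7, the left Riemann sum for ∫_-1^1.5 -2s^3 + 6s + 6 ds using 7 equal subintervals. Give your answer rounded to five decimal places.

15.52296

Δs = (1.5 − (-1))/7 = 5/14.
Left endpoints: -1, -9/14, -2/7, 1/14, 3/7, 11/14, 8/7.
f(-1) = 2, f(-9/14) = 3669/1372, f(-2/7) = 1486/343, f(1/14) = 8819/1372, f(3/7) = 2886/343, f(11/14) = 13369/1372, f(8/7) = 3386/343.
Sum = Δs · [f(-1) + f(-9/14) + f(-2/7) + ...].
Sum ≈ 15.52296.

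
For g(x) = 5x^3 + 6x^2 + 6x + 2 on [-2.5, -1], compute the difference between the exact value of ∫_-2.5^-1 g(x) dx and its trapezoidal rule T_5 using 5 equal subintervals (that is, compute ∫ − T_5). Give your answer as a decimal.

Exact integral: ∫_-2.5^-1 g(x) dx = -31.078125.
T_5 = -31.53375.
Error = -31.078125 − (-31.53375) = 0.455625.

0.455625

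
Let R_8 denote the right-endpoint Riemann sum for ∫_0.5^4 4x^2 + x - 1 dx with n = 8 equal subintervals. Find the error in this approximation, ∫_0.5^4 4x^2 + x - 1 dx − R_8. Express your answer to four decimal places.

Exact integral: ∫_0.5^4 f(x) dx ≈ 89.541667.
R_8 = 104.53515625.
Error ≈ 89.541667 − 104.53515625 ≈ -14.9935.

-14.9935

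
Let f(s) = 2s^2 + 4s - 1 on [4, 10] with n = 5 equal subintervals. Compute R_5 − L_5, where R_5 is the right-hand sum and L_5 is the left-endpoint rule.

R_5 = 904.08.
L_5 = 673.68.
R_5 − L_5 = 230.4.

230.4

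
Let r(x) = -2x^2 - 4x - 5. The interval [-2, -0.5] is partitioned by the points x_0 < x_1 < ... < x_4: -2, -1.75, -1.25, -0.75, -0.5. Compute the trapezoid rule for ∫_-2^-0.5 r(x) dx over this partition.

Subinterval widths: 0.25, 0.5, 0.5, 0.25.
r(-2) = -5, r(-1.75) = -4.125, r(-1.25) = -3.125, r(-0.75) = -3.125, r(-0.5) = -3.5.
On each subinterval the trapezoid contributes (Δx_i/2)·[r(x_{i-1}) + r(x_i)].
Sum = -5.34375.

-5.34375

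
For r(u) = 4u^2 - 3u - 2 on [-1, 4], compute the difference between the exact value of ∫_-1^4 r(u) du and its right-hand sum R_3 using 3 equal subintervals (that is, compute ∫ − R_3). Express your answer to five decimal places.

Exact integral: ∫_-1^4 r(u) du ≈ 54.1666667.
R_3 ≈ 100.9259259.
Error ≈ 54.1666667 − 100.9259259 ≈ -46.75926.

-46.75926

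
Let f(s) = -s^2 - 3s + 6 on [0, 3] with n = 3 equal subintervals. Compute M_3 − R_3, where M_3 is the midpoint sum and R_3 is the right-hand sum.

9.75

M_3 = -4.25.
R_3 = -14.
M_3 − R_3 = 9.75.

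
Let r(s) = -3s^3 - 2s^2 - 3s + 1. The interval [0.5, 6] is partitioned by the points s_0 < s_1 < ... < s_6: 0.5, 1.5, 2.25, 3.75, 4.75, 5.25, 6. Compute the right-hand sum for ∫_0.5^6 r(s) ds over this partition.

Subinterval widths: 1, 0.75, 1.5, 1, 0.5, 0.75.
Right endpoints: 1.5, 2.25, 3.75, 4.75, 5.25, 6.
r(1.5) = -18.125, r(2.25) = -50.046875, r(3.75) = -196.578125, r(4.75) = -379.890625, r(5.25) = -503.984375, r(6) = -737.
Sum = Σ Δs_i · r(s_i).
Sum = -1535.16015625.

-1535.16015625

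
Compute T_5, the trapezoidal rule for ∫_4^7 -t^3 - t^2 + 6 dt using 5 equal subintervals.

-614.4

Δt = (7 − 4)/5 = 0.6.
f(4) = -74, f(4.6) = -112.496, f(5.2) = -161.648, f(5.8) = -222.752, f(6.4) = -297.104, f(7) = -386.
T_5 = (Δt/2)·[f(t_0) + 2f(t_1) + ... + 2f(t_{4}) + f(t_5)].
Sum = -614.4.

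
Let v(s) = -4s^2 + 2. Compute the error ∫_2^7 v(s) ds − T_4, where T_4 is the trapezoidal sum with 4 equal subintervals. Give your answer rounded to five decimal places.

5.20833

Exact integral: ∫_2^7 v(s) ds ≈ -436.6666667.
T_4 = -441.875.
Error ≈ -436.6666667 − (-441.875) ≈ 5.20833.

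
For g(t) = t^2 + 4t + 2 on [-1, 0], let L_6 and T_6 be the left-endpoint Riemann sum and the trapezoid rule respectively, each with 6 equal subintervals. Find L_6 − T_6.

L_6 ≈ 0.087963.
T_6 ≈ 0.337963.
L_6 − T_6 = -0.25.

-0.25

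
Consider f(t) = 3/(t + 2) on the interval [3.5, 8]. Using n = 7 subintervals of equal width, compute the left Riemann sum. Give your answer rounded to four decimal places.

Δt = (8 − 3.5)/7 = 9/14.
Left endpoints: 3.5, 29/7, 67/14, 38/7, 85/14, 47/7, 103/14.
f(3.5) = 6/11, f(29/7) = 21/43, f(67/14) = 42/95, f(38/7) = 21/52, f(85/14) = 42/113, f(47/7) = 21/61, f(103/14) = 42/131.
Sum = Δt · [f(3.5) + f(29/7) + f(67/14) + ...].
Sum ≈ 1.8748.

1.8748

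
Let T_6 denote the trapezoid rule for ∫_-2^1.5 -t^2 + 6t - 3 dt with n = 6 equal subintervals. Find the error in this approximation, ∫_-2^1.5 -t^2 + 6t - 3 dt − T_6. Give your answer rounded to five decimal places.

Exact integral: ∫_-2^1.5 f(t) dt ≈ -19.5416667.
T_6 ≈ -19.7401620.
Error ≈ -19.5416667 − (-19.7401620) ≈ 0.19850.

0.19850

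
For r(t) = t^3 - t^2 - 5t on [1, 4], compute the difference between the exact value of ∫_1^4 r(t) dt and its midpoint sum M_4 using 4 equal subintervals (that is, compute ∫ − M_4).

Exact integral: ∫_1^4 r(t) dt = 5.25.
M_4 = 4.3359375.
Error = 5.25 − 4.3359375 = 0.9140625.

0.9140625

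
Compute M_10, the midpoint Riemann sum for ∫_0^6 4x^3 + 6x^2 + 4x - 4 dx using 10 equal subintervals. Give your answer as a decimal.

1768.44

Δx = (6 − 0)/10 = 0.6.
Midpoints: 0.3, 0.9, 1.5, 2.1, 2.7, 3.3, 3.9, 4.5, 5.1, 5.7.
f(0.3) = -2.152, f(0.9) = 7.376, f(1.5) = 29, f(2.1) = 67.904, f(2.7) = 129.272, f(3.3) = 218.288, f(3.9) = 340.136, f(4.5) = 500, f(5.1) = 703.064, f(5.7) = 954.512.
Sum = Δx · [f(0.3) + f(0.9) + f(1.5) + ...].
Sum = 1768.44.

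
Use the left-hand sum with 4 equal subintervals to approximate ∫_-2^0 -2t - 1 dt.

3

Δt = (0 − (-2))/4 = 0.5.
Left endpoints: -2, -1.5, -1, -0.5.
f(-2) = 3, f(-1.5) = 2, f(-1) = 1, f(-0.5) = 0.
Sum = Δt · [f(-2) + f(-1.5) + f(-1) + f(-0.5)].
Sum = 3.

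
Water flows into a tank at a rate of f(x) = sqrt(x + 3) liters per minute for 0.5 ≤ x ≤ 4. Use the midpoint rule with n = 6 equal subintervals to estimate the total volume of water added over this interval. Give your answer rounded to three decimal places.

Δx = (4 − 0.5)/6 = 7/12.
Midpoints: 19/24, 1.375, 47/24, 61/24, 3.125, 89/24.
f(19/24) ≈ 1.947, f(1.375) ≈ 2.092, f(47/24) ≈ 2.227, f(61/24) ≈ 2.354, f(3.125) ≈ 2.475, f(89/24) ≈ 2.590.
Sum = Δx · [f(19/24) + f(1.375) + f(47/24) + ...].
Sum ≈ 7.983.

7.983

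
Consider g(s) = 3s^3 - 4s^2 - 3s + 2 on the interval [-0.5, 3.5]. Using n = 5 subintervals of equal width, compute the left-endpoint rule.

Δs = (3.5 − (-0.5))/5 = 0.8.
Left endpoints: -0.5, 0.3, 1.1, 1.9, 2.7.
g(-0.5) = 2.125, g(0.3) = 0.821, g(1.1) = -2.147, g(1.9) = 2.437, g(2.7) = 23.789.
Sum = Δs · [g(-0.5) + g(0.3) + g(1.1) + g(1.9) + g(2.7)].
Sum = 21.62.

21.62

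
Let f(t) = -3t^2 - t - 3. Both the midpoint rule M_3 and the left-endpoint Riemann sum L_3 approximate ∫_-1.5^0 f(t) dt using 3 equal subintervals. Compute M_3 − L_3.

M_3 = -6.65625.
L_3 = -8.25.
M_3 − L_3 = 1.59375.

1.59375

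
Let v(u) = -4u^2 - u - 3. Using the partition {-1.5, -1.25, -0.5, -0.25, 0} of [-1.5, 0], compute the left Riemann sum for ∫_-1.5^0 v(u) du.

Subinterval widths: 0.25, 0.75, 0.25, 0.25.
Left endpoints: -1.5, -1.25, -0.5, -0.25.
v(-1.5) = -10.5, v(-1.25) = -8, v(-0.5) = -3.5, v(-0.25) = -3.
Sum = Σ Δu_i · v(u_i).
Sum = -10.25.

-10.25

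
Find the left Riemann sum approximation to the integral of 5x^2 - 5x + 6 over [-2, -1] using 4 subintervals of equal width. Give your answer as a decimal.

27.71875

Δx = (-1 − (-2))/4 = 0.25.
Left endpoints: -2, -1.75, -1.5, -1.25.
f(-2) = 36, f(-1.75) = 30.0625, f(-1.5) = 24.75, f(-1.25) = 20.0625.
Sum = Δx · [f(-2) + f(-1.75) + f(-1.5) + f(-1.25)].
Sum = 27.71875.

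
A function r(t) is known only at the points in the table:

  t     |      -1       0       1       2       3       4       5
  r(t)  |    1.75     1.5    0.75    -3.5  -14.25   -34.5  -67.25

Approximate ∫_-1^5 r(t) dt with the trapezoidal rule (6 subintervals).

Δt = 1.
T_6 = (1/2)·[1.75 + 2·1.5 + 2·0.75 + 2·(-3.5) + 2·(-14.25) + 2·(-34.5) + (-67.25)] = -82.75.

-82.75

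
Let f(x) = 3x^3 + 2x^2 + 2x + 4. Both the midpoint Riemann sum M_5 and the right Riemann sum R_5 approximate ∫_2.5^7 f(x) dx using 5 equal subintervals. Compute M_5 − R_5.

M_5 = 2036.8603125.
R_5 = 2562.12.
M_5 − R_5 = -525.2596875.

-525.2596875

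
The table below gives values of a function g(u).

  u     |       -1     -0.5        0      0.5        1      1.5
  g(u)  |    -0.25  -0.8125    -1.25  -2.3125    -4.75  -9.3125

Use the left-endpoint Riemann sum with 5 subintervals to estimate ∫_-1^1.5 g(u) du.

-4.6875

Δu = 0.5.
Sum = 0.5·[(-0.25) + (-0.8125) + (-1.25) + (-2.3125) + (-4.75)] = -4.6875.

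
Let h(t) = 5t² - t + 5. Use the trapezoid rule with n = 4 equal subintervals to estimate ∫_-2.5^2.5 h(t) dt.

Δt = (2.5 − (-2.5))/4 = 1.25.
h(-2.5) = 38.75, h(-1.25) = 14.0625, h(0) = 5, h(1.25) = 11.5625, h(2.5) = 33.75.
T_4 = (Δt/2)·[h(t_0) + 2h(t_1) + 2h(t_2) + 2h(t_3) + h(t_4)].
Sum = 83.59375.

83.59375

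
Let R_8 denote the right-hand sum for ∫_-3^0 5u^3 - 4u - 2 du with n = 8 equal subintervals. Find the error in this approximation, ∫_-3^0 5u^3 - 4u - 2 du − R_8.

-21.48046875

Exact integral: ∫_-3^0 f(u) du = -89.25.
R_8 = -67.76953125.
Error = -89.25 − (-67.76953125) = -21.48046875.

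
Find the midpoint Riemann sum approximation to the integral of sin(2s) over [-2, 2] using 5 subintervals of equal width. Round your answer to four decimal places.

0.0000

Δs = (2 − (-2))/5 = 0.8.
Midpoints: -1.6, -0.8, 0, 0.8, 1.6.
f(-1.6) ≈ 0.0584, f(-0.8) ≈ -0.9996, f(0) ≈ 0.0000, f(0.8) ≈ 0.9996, f(1.6) ≈ -0.0584.
Sum = Δs · [f(-1.6) + f(-0.8) + f(0) + f(0.8) + f(1.6)].
Sum ≈ 0.0000.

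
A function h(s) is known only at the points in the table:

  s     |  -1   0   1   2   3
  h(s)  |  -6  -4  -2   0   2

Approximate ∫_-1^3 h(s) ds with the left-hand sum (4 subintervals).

-12

Δs = 1.
Sum = 1·[(-6) + (-4) + (-2) + 0] = -12.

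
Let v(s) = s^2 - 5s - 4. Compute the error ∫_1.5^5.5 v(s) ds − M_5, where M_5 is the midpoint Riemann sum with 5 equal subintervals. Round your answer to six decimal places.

Exact integral: ∫_1.5^5.5 v(s) ds ≈ -31.66666667.
M_5 = -31.88.
Error ≈ -31.66666667 − (-31.88) ≈ 0.213333.

0.213333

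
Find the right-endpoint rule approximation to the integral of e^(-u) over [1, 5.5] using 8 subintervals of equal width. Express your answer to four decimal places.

0.2710

Δu = (5.5 − 1)/8 = 0.5625.
Right endpoints: 1.5625, 2.125, 2.6875, 3.25, 3.8125, 4.375, 4.9375, 5.5.
f(1.5625) ≈ 0.2096, f(2.125) ≈ 0.1194, f(2.6875) ≈ 0.0681, f(3.25) ≈ 0.0388, f(3.8125) ≈ 0.0221, f(4.375) ≈ 0.0126, f(4.9375) ≈ 0.0072, f(5.5) ≈ 0.0041.
Sum = Δu · [f(1.5625) + f(2.125) + f(2.6875) + ...].
Sum ≈ 0.2710.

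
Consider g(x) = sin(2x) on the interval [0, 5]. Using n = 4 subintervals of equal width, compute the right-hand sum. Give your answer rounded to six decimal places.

0.041908

Δx = (5 − 0)/4 = 1.25.
Right endpoints: 1.25, 2.5, 3.75, 5.
g(1.25) ≈ 0.598472, g(2.5) ≈ -0.958924, g(3.75) ≈ 0.938000, g(5) ≈ -0.544021.
Sum = Δx · [g(1.25) + g(2.5) + g(3.75) + g(5)].
Sum ≈ 0.041908.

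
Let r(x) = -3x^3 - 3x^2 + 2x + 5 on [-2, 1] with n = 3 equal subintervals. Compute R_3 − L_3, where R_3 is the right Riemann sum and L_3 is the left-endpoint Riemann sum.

-12

R_3 = 9.
L_3 = 21.
R_3 − L_3 = -12.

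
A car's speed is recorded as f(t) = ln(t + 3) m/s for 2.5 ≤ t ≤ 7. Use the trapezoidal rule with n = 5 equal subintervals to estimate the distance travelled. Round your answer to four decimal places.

9.1442

Δt = (7 − 2.5)/5 = 0.9.
f(2.5) ≈ 1.7047, f(3.4) ≈ 1.8563, f(4.3) ≈ 1.9879, f(5.2) ≈ 2.1041, f(6.1) ≈ 2.2083, f(7) ≈ 2.3026.
T_5 = (Δt/2)·[f(t_0) + 2f(t_1) + ... + 2f(t_{4}) + f(t_5)].
Sum ≈ 9.1442.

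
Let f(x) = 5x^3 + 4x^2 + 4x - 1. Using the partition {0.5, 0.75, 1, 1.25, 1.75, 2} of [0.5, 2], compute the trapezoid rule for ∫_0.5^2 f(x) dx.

37.19140625

Subinterval widths: 0.25, 0.25, 0.25, 0.5, 0.25.
f(0.5) = 2.625, f(0.75) = 6.359375, f(1) = 12, f(1.25) = 20.015625, f(1.75) = 45.046875, f(2) = 63.
On each subinterval the trapezoid contributes (Δx_i/2)·[f(x_{i-1}) + f(x_i)].
Sum = 37.19140625.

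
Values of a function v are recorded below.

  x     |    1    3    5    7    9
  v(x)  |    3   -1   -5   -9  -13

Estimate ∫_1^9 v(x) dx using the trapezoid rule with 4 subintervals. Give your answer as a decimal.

Δx = 2.
T_4 = (2/2)·[3 + 2·(-1) + 2·(-5) + 2·(-9) + (-13)] = -40.

-40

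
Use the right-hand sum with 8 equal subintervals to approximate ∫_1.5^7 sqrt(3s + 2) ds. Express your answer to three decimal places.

21.591

Δs = (7 − 1.5)/8 = 0.6875.
Right endpoints: 2.1875, 2.875, 3.5625, 4.25, 4.9375, 5.625, 6.3125, 7.
f(2.1875) ≈ 2.926, f(2.875) ≈ 3.260, f(3.5625) ≈ 3.562, f(4.25) ≈ 3.841, f(4.9375) ≈ 4.100, f(5.625) ≈ 4.345, f(6.3125) ≈ 4.576, f(7) ≈ 4.796.
Sum = Δs · [f(2.1875) + f(2.875) + f(3.5625) + ...].
Sum ≈ 21.591.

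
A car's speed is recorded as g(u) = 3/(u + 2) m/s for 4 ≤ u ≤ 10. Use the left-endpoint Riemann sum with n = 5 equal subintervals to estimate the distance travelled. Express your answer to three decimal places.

Δu = (10 − 4)/5 = 1.2.
Left endpoints: 4, 5.2, 6.4, 7.6, 8.8.
g(4) = 0.5, g(5.2) = 5/12, g(6.4) = 5/14, g(7.6) = 0.3125, g(8.8) = 5/18.
Sum = Δu · [g(4) + g(5.2) + g(6.4) + g(7.6) + g(8.8)].
Sum ≈ 2.237.

2.237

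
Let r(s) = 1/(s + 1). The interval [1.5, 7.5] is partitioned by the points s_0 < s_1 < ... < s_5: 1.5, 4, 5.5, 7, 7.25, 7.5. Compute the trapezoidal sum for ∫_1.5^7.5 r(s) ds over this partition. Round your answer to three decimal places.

1.285

Subinterval widths: 2.5, 1.5, 1.5, 0.25, 0.25.
r(1.5) = 0.4, r(4) = 0.2, r(5.5) = 2/13, r(7) = 0.125, r(7.25) = 4/33, r(7.5) = 2/17.
On each subinterval the trapezoid contributes (Δs_i/2)·[r(s_{i-1}) + r(s_i)].
Sum ≈ 1.285.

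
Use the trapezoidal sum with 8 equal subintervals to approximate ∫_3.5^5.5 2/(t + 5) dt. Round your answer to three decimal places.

Δt = (5.5 − 3.5)/8 = 0.25.
f(3.5) = 4/17, f(3.75) = 8/35, f(4) = 2/9, f(4.25) = 8/37, f(4.5) = 4/19, f(4.75) = 8/39, f(5) = 0.2, f(5.25) = 8/41, f(5.5) = 4/21.
T_8 = (Δt/2)·[f(t_0) + 2f(t_1) + ... + 2f(t_{7}) + f(t_8)].
Sum ≈ 0.423.

0.423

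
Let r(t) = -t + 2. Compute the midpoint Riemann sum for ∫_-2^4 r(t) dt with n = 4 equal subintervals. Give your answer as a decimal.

Δt = (4 − (-2))/4 = 1.5.
Midpoints: -1.25, 0.25, 1.75, 3.25.
r(-1.25) = 3.25, r(0.25) = 1.75, r(1.75) = 0.25, r(3.25) = -1.25.
Sum = Δt · [r(-1.25) + r(0.25) + r(1.75) + r(3.25)].
Sum = 6.

6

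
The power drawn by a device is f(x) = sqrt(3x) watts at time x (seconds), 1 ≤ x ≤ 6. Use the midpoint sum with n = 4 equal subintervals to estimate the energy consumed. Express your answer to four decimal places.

15.8477

Δx = (6 − 1)/4 = 1.25.
Midpoints: 1.625, 2.875, 4.125, 5.375.
f(1.625) ≈ 2.2079, f(2.875) ≈ 2.9368, f(4.125) ≈ 3.5178, f(5.375) ≈ 4.0156.
Sum = Δx · [f(1.625) + f(2.875) + f(4.125) + f(5.375)].
Sum ≈ 15.8477.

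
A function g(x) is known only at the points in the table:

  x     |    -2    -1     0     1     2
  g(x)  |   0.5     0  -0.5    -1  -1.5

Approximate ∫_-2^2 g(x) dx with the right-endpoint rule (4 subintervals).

-3

Δx = 1.
Sum = 1·[0 + (-0.5) + (-1) + (-1.5)] = -3.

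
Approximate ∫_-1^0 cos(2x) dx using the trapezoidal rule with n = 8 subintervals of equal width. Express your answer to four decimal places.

Δx = (0 − (-1))/8 = 0.125.
f(-1) ≈ -0.4161, f(-0.875) ≈ -0.1782, f(-0.75) ≈ 0.0707, f(-0.625) ≈ 0.3153, f(-0.5) ≈ 0.5403, f(-0.375) ≈ 0.7317, f(-0.25) ≈ 0.8776, f(-0.125) ≈ 0.9689, f(0) ≈ 1.0000.
T_8 = (Δx/2)·[f(x_0) + 2f(x_1) + ... + 2f(x_{7}) + f(x_8)].
Sum ≈ 0.4523.

0.4523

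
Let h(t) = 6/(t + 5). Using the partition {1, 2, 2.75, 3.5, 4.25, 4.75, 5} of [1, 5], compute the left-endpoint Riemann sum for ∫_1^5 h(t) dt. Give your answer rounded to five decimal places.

Subinterval widths: 1, 0.75, 0.75, 0.75, 0.5, 0.25.
Left endpoints: 1, 2, 2.75, 3.5, 4.25, 4.75.
h(1) = 1, h(2) = 6/7, h(2.75) = 24/31, h(3.5) = 12/17, h(4.25) = 24/37, h(4.75) = 8/13.
Sum = Σ Δt_i · h(t_i).
Sum ≈ 3.23108.

3.23108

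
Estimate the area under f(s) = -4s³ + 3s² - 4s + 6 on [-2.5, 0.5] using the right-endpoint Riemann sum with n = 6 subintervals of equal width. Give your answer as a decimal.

Δs = (0.5 − (-2.5))/6 = 0.5.
Right endpoints: -2, -1.5, -1, -0.5, 0, 0.5.
f(-2) = 58, f(-1.5) = 32.25, f(-1) = 17, f(-0.5) = 9.25, f(0) = 6, f(0.5) = 4.25.
Sum = Δs · [f(-2) + f(-1.5) + f(-1) + ...].
Sum = 63.375.

63.375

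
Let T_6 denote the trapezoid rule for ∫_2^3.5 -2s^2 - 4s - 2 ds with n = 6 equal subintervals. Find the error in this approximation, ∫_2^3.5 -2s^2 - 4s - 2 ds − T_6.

Exact integral: ∫_2^3.5 f(s) ds = -42.75.
T_6 = -42.78125.
Error = -42.75 − (-42.78125) = 0.03125.

0.03125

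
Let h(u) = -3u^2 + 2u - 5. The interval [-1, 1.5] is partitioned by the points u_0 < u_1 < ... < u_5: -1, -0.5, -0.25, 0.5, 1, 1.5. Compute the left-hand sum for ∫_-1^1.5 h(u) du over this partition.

Subinterval widths: 0.5, 0.25, 0.75, 0.5, 0.5.
Left endpoints: -1, -0.5, -0.25, 0.5, 1.
h(-1) = -10, h(-0.5) = -6.75, h(-0.25) = -5.6875, h(0.5) = -4.75, h(1) = -6.
Sum = Σ Δu_i · h(u_i).
Sum = -16.328125.

-16.328125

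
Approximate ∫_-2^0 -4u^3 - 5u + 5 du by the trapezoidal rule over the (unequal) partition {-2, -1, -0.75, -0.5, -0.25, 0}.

Subinterval widths: 1, 0.25, 0.25, 0.25, 0.25.
f(-2) = 47, f(-1) = 14, f(-0.75) = 10.4375, f(-0.5) = 8, f(-0.25) = 6.3125, f(0) = 5.
On each subinterval the trapezoid contributes (Δu_i/2)·[f(u_{i-1}) + f(u_i)].
Sum = 39.0625.

39.0625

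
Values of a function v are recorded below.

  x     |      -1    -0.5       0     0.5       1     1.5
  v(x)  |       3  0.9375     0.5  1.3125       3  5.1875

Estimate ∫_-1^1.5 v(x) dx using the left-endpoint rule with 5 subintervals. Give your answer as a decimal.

Δx = 0.5.
Sum = 0.5·[3 + 0.9375 + 0.5 + 1.3125 + 3] = 4.375.

4.375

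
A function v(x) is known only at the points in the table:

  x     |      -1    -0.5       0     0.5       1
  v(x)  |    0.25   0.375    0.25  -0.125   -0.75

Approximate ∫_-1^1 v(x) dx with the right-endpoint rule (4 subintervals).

Δx = 0.5.
Sum = 0.5·[0.375 + 0.25 + (-0.125) + (-0.75)] = -0.125.

-0.125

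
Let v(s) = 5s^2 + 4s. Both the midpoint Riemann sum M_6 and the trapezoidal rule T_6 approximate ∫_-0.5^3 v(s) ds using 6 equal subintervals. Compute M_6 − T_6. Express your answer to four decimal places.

-1.4887

M_6 ≈ 62.212095.
T_6 ≈ 63.700810.
M_6 − T_6 ≈ -1.4887.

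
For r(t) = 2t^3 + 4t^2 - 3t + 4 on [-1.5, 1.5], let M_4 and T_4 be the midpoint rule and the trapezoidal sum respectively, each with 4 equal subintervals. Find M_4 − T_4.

M_4 = 20.4375.
T_4 = 22.125.
M_4 − T_4 = -1.6875.

-1.6875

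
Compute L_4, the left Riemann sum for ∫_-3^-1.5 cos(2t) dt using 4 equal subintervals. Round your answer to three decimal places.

0.165

Δt = (-1.5 − (-3))/4 = 0.375.
Left endpoints: -3, -2.625, -2.25, -1.875.
f(-3) ≈ 0.960, f(-2.625) ≈ 0.512, f(-2.25) ≈ -0.211, f(-1.875) ≈ -0.821.
Sum = Δt · [f(-3) + f(-2.625) + f(-2.25) + f(-1.875)].
Sum ≈ 0.165.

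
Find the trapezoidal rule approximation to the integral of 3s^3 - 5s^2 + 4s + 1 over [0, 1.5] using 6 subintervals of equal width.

Δs = (1.5 − 0)/6 = 0.25.
f(0) = 1, f(0.25) = 1.734375, f(0.5) = 2.125, f(0.75) = 2.453125, f(1) = 3, f(1.25) = 4.046875, f(1.5) = 5.875.
T_6 = (Δs/2)·[f(s_0) + 2f(s_1) + ... + 2f(s_{5}) + f(s_6)].
Sum = 4.19921875.

4.19921875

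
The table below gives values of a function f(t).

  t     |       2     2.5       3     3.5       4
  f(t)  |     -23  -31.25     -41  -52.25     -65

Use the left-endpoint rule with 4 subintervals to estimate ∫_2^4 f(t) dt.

-73.75

Δt = 0.5.
Sum = 0.5·[(-23) + (-31.25) + (-41) + (-52.25)] = -73.75.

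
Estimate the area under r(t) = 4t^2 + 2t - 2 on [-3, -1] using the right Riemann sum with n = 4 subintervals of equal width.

16

Δt = (-1 − (-3))/4 = 0.5.
Right endpoints: -2.5, -2, -1.5, -1.
r(-2.5) = 18, r(-2) = 10, r(-1.5) = 4, r(-1) = 0.
Sum = Δt · [r(-2.5) + r(-2) + r(-1.5) + r(-1)].
Sum = 16.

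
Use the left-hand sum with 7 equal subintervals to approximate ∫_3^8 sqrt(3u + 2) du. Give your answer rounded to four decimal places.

20.7104

Δu = (8 − 3)/7 = 5/7.
Left endpoints: 3, 26/7, 31/7, 36/7, 41/7, 46/7, 51/7.
f(3) ≈ 3.3166, f(26/7) ≈ 3.6253, f(31/7) ≈ 3.9097, f(36/7) ≈ 4.1748, f(41/7) ≈ 4.4240, f(46/7) ≈ 4.6599, f(51/7) ≈ 4.8844.
Sum = Δu · [f(3) + f(26/7) + f(31/7) + ...].
Sum ≈ 20.7104.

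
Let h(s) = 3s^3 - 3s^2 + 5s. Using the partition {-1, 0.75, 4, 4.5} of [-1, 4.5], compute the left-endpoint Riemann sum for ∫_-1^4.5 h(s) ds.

73.56640625

Subinterval widths: 1.75, 3.25, 0.5.
Left endpoints: -1, 0.75, 4.
h(-1) = -11, h(0.75) = 3.328125, h(4) = 164.
Sum = Σ Δs_i · h(s_i).
Sum = 73.56640625.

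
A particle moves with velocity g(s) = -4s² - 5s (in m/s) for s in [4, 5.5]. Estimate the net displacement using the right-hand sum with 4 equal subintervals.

Δs = (5.5 − 4)/4 = 0.375.
Right endpoints: 4.375, 4.75, 5.125, 5.5.
g(4.375) = -98.4375, g(4.75) = -114, g(5.125) = -130.6875, g(5.5) = -148.5.
Sum = Δs · [g(4.375) + g(4.75) + g(5.125) + g(5.5)].
Sum = -184.359375.

-184.359375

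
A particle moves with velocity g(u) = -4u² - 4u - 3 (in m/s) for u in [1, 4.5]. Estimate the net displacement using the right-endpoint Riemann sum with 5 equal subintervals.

-202.16

Δu = (4.5 − 1)/5 = 0.7.
Right endpoints: 1.7, 2.4, 3.1, 3.8, 4.5.
g(1.7) = -21.36, g(2.4) = -35.64, g(3.1) = -53.84, g(3.8) = -75.96, g(4.5) = -102.
Sum = Δu · [g(1.7) + g(2.4) + g(3.1) + g(3.8) + g(4.5)].
Sum = -202.16.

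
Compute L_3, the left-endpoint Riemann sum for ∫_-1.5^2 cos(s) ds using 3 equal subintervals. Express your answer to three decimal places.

Δs = (2 − (-1.5))/3 = 7/6.
Left endpoints: -1.5, -1/3, 5/6.
f(-1.5) ≈ 0.071, f(-1/3) ≈ 0.945, f(5/6) ≈ 0.672.
Sum = Δs · [f(-1.5) + f(-1/3) + f(5/6)].
Sum ≈ 1.969.

1.969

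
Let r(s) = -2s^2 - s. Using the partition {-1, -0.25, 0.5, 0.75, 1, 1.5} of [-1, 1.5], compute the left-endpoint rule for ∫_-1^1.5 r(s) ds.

-2.875

Subinterval widths: 0.75, 0.75, 0.25, 0.25, 0.5.
Left endpoints: -1, -0.25, 0.5, 0.75, 1.
r(-1) = -1, r(-0.25) = 0.125, r(0.5) = -1, r(0.75) = -1.875, r(1) = -3.
Sum = Σ Δs_i · r(s_i).
Sum = -2.875.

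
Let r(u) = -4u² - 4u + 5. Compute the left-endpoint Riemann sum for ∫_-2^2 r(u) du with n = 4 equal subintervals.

4

Δu = (2 − (-2))/4 = 1.
Left endpoints: -2, -1, 0, 1.
r(-2) = -3, r(-1) = 5, r(0) = 5, r(1) = -3.
Sum = Δu · [r(-2) + r(-1) + r(0) + r(1)].
Sum = 4.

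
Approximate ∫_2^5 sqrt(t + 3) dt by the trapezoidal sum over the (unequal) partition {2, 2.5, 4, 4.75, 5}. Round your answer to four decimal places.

7.6262

Subinterval widths: 0.5, 1.5, 0.75, 0.25.
f(2) ≈ 2.2361, f(2.5) ≈ 2.3452, f(4) ≈ 2.6458, f(4.75) ≈ 2.7839, f(5) ≈ 2.8284.
On each subinterval the trapezoid contributes (Δt_i/2)·[f(t_{i-1}) + f(t_i)].
Sum ≈ 7.6262.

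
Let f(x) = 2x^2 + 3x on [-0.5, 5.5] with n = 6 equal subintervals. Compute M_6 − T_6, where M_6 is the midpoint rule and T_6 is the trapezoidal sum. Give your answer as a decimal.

-3

M_6 = 155.
T_6 = 158.
M_6 − T_6 = -3.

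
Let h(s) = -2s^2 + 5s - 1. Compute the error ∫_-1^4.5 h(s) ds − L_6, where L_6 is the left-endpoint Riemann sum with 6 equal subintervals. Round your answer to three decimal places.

Exact integral: ∫_-1^4.5 h(s) ds ≈ -18.79167.
L_6 ≈ -15.29051.
Error ≈ -18.79167 − (-15.29051) ≈ -3.501.

-3.501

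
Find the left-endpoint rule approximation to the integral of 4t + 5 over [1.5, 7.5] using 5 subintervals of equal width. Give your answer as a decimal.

123.6

Δt = (7.5 − 1.5)/5 = 1.2.
Left endpoints: 1.5, 2.7, 3.9, 5.1, 6.3.
f(1.5) = 11, f(2.7) = 15.8, f(3.9) = 20.6, f(5.1) = 25.4, f(6.3) = 30.2.
Sum = Δt · [f(1.5) + f(2.7) + f(3.9) + f(5.1) + f(6.3)].
Sum = 123.6.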